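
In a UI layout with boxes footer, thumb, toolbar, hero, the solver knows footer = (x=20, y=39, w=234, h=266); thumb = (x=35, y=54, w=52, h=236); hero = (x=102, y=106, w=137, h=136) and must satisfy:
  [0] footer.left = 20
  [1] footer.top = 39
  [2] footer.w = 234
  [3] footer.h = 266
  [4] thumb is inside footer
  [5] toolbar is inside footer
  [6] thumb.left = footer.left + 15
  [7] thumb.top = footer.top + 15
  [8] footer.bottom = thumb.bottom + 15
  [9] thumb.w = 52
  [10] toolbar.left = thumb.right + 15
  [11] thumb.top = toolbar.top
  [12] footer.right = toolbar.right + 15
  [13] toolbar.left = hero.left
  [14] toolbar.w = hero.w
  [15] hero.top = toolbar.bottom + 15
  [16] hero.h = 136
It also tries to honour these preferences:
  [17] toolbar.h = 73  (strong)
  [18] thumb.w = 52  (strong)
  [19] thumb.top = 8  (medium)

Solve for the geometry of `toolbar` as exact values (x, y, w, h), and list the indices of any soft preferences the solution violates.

toolbar = (x=102, y=54, w=137, h=37)
violated soft preferences: 17, 19

1. toolbar.x = 102  [toolbar.left = thumb.right + 15]
2. toolbar.y = 54  [thumb.top = toolbar.top]
3. toolbar.w = 137  [footer.right = toolbar.right + 15]
4. toolbar.h = 37  [hero.top = toolbar.bottom + 15]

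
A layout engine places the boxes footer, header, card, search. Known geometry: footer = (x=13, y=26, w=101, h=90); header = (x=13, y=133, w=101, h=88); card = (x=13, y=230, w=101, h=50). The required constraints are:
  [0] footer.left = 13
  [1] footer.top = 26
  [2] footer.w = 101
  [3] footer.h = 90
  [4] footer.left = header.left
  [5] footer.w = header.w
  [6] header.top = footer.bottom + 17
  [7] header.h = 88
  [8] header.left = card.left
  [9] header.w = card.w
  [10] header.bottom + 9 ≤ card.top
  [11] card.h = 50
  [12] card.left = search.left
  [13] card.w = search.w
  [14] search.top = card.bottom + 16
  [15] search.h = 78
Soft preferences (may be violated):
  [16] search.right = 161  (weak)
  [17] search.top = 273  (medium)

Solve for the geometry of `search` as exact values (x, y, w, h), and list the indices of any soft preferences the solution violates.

1. search.x = 13  [card.left = search.left]
2. search.w = 101  [card.w = search.w]
3. search.y = 296  [search.top = card.bottom + 16]
4. search.h = 78  [search.h = 78]

search = (x=13, y=296, w=101, h=78)
violated soft preferences: 16, 17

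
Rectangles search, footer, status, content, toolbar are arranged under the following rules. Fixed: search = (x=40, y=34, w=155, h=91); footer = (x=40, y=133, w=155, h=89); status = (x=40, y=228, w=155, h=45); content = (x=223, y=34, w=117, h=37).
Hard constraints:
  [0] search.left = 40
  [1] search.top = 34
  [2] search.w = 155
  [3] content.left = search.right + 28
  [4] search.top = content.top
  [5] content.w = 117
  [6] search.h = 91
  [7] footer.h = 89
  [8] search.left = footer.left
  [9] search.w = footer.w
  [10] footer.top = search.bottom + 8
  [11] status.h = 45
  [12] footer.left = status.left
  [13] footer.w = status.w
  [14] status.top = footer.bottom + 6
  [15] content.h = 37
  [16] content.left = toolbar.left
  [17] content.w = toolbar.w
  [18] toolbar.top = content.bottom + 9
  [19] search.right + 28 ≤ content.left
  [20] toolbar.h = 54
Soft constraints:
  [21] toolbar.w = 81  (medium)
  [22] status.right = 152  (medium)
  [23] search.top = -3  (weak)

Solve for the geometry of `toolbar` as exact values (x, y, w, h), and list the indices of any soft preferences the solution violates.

1. toolbar.x = 223  [content.left = toolbar.left]
2. toolbar.w = 117  [content.w = toolbar.w]
3. toolbar.y = 80  [toolbar.top = content.bottom + 9]
4. toolbar.h = 54  [toolbar.h = 54]

toolbar = (x=223, y=80, w=117, h=54)
violated soft preferences: 21, 22, 23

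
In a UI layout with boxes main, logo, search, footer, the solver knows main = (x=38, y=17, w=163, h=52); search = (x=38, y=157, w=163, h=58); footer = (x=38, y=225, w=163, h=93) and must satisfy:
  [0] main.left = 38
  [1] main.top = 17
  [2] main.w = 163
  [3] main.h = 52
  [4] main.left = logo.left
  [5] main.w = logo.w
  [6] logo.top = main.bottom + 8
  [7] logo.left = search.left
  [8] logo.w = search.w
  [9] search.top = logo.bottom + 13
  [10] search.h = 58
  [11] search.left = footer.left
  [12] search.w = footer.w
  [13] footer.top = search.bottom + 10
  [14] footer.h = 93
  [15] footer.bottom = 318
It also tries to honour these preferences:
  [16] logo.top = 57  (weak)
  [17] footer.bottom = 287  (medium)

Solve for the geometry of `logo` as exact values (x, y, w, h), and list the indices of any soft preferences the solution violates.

logo = (x=38, y=77, w=163, h=67)
violated soft preferences: 16, 17

1. logo.x = 38  [main.left = logo.left]
2. logo.w = 163  [main.w = logo.w]
3. logo.y = 77  [logo.top = main.bottom + 8]
4. logo.h = 67  [search.top = logo.bottom + 13]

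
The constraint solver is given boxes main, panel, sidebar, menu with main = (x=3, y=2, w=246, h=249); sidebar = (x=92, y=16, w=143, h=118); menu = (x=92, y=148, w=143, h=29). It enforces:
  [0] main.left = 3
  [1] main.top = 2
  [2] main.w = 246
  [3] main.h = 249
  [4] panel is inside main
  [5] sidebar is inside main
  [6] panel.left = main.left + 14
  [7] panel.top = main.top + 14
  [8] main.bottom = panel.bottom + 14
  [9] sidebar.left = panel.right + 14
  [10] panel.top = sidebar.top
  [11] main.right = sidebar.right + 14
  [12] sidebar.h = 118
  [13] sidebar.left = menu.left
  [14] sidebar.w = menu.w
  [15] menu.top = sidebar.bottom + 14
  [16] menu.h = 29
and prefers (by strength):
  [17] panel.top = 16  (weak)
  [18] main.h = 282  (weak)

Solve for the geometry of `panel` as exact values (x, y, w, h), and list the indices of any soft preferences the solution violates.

1. panel.x = 17  [panel.left = main.left + 14]
2. panel.y = 16  [panel.top = main.top + 14]
3. panel.h = 221  [main.bottom = panel.bottom + 14]
4. panel.w = 61  [sidebar.left = panel.right + 14]

panel = (x=17, y=16, w=61, h=221)
violated soft preferences: 18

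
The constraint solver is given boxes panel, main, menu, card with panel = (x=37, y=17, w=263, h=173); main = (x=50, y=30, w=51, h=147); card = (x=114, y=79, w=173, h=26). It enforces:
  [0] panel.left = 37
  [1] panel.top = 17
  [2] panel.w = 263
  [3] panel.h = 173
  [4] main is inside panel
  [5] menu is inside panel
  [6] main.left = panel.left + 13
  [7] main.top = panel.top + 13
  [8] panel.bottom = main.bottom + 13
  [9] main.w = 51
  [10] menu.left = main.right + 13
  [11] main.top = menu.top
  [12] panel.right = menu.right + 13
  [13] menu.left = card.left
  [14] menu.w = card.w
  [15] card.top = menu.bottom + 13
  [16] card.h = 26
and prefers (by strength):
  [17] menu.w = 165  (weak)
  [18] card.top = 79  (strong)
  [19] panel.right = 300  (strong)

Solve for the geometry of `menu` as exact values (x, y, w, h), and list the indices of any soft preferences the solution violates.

menu = (x=114, y=30, w=173, h=36)
violated soft preferences: 17

1. menu.x = 114  [menu.left = main.right + 13]
2. menu.y = 30  [main.top = menu.top]
3. menu.w = 173  [panel.right = menu.right + 13]
4. menu.h = 36  [card.top = menu.bottom + 13]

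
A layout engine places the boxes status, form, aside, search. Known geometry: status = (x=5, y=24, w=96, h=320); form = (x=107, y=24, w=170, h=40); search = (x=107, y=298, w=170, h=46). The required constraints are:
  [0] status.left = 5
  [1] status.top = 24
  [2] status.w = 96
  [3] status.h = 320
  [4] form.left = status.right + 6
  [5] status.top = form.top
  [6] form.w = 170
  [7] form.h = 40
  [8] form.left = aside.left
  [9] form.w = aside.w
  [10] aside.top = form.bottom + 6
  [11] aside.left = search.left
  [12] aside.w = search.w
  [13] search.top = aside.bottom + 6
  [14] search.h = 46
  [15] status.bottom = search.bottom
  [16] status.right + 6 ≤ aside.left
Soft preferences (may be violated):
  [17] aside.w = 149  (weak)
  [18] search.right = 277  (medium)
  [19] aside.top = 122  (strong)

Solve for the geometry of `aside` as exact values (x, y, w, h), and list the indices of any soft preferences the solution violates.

1. aside.x = 107  [form.left = aside.left]
2. aside.w = 170  [form.w = aside.w]
3. aside.y = 70  [aside.top = form.bottom + 6]
4. aside.h = 222  [search.top = aside.bottom + 6]

aside = (x=107, y=70, w=170, h=222)
violated soft preferences: 17, 19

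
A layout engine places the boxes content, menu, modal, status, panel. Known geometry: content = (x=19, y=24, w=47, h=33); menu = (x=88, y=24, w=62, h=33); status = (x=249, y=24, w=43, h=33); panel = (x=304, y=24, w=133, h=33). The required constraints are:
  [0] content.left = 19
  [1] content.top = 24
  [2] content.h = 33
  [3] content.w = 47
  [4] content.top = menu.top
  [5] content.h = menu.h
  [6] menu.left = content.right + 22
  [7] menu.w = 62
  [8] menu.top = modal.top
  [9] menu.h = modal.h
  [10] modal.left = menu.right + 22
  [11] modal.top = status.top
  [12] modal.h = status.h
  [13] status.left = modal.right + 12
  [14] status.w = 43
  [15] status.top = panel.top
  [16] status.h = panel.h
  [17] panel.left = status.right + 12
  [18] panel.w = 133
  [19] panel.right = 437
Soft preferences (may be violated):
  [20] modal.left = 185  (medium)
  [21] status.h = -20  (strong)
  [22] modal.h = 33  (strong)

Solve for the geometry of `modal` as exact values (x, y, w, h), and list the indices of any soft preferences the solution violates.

1. modal.y = 24  [menu.top = modal.top]
2. modal.h = 33  [menu.h = modal.h]
3. modal.x = 172  [modal.left = menu.right + 22]
4. modal.w = 65  [status.left = modal.right + 12]

modal = (x=172, y=24, w=65, h=33)
violated soft preferences: 20, 21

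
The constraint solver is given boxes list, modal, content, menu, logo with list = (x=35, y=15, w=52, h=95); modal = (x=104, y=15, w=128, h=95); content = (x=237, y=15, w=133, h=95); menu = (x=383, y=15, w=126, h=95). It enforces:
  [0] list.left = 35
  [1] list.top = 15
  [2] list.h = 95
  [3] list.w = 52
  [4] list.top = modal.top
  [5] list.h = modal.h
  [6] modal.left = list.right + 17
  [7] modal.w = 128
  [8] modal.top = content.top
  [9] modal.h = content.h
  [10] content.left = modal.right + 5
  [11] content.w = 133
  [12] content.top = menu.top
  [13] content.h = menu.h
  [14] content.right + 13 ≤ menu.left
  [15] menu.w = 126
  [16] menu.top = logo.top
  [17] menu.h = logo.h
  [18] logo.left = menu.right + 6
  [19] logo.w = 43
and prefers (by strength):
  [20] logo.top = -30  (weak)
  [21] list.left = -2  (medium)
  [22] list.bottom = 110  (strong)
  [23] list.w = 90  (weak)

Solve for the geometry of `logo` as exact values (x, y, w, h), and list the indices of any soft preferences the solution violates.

logo = (x=515, y=15, w=43, h=95)
violated soft preferences: 20, 21, 23

1. logo.y = 15  [menu.top = logo.top]
2. logo.h = 95  [menu.h = logo.h]
3. logo.x = 515  [logo.left = menu.right + 6]
4. logo.w = 43  [logo.w = 43]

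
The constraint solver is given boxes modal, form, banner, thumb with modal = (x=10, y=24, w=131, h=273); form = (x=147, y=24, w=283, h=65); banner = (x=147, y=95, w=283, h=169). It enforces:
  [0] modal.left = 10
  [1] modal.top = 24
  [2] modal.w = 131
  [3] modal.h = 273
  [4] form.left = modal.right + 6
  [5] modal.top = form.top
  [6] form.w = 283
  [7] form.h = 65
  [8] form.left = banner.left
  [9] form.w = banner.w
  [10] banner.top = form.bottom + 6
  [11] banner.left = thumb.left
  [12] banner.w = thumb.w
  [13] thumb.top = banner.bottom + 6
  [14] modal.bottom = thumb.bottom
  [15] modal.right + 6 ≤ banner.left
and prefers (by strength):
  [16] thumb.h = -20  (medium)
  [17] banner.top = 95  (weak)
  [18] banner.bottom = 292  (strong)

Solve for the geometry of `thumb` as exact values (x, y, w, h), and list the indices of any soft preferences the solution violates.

thumb = (x=147, y=270, w=283, h=27)
violated soft preferences: 16, 18

1. thumb.x = 147  [banner.left = thumb.left]
2. thumb.w = 283  [banner.w = thumb.w]
3. thumb.y = 270  [thumb.top = banner.bottom + 6]
4. thumb.h = 27  [modal.bottom = thumb.bottom]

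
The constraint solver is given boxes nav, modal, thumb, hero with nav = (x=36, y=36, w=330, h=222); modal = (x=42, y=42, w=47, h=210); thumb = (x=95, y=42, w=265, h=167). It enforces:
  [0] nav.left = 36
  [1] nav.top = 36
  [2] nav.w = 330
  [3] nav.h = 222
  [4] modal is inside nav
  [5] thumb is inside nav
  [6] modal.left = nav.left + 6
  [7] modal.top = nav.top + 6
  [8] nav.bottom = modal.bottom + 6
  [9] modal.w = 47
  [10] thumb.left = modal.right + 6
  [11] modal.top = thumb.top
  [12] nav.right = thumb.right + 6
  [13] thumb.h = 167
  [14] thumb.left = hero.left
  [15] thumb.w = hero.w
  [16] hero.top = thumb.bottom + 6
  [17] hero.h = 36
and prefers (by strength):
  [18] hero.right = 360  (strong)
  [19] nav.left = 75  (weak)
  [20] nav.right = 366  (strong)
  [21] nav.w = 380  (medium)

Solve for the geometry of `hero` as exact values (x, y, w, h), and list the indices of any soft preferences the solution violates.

hero = (x=95, y=215, w=265, h=36)
violated soft preferences: 19, 21

1. hero.x = 95  [thumb.left = hero.left]
2. hero.w = 265  [thumb.w = hero.w]
3. hero.y = 215  [hero.top = thumb.bottom + 6]
4. hero.h = 36  [hero.h = 36]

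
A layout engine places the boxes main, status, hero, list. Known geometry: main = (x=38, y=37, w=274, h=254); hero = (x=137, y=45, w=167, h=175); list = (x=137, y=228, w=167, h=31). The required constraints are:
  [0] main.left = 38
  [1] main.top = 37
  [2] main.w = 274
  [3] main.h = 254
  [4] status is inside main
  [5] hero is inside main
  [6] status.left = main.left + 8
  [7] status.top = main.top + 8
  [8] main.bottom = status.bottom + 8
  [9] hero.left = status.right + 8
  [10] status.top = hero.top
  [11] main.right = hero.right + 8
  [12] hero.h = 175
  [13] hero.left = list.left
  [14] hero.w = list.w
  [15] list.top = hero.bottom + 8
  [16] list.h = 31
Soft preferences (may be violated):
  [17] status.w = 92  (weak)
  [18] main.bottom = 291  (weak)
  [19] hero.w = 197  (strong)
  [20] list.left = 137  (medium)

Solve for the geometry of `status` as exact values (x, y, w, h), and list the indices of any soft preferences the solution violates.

1. status.x = 46  [status.left = main.left + 8]
2. status.y = 45  [status.top = main.top + 8]
3. status.h = 238  [main.bottom = status.bottom + 8]
4. status.w = 83  [hero.left = status.right + 8]

status = (x=46, y=45, w=83, h=238)
violated soft preferences: 17, 19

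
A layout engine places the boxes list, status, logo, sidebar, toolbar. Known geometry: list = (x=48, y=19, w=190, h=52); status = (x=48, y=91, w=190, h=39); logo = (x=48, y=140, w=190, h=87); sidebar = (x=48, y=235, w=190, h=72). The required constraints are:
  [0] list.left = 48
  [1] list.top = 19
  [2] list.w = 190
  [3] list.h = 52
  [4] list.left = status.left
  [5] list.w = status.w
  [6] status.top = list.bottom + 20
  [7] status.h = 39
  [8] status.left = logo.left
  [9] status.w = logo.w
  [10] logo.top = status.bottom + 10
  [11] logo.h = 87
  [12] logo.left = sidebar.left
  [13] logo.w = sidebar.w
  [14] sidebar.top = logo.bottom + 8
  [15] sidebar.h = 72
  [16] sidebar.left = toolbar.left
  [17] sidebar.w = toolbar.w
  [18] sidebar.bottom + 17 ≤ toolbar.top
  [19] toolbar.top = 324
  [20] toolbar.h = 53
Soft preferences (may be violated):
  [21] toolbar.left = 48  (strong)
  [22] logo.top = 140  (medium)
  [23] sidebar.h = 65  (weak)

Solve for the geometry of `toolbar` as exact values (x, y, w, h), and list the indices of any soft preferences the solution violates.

toolbar = (x=48, y=324, w=190, h=53)
violated soft preferences: 23

1. toolbar.x = 48  [sidebar.left = toolbar.left]
2. toolbar.w = 190  [sidebar.w = toolbar.w]
3. toolbar.y = 324  [toolbar.top = 324]
4. toolbar.h = 53  [toolbar.h = 53]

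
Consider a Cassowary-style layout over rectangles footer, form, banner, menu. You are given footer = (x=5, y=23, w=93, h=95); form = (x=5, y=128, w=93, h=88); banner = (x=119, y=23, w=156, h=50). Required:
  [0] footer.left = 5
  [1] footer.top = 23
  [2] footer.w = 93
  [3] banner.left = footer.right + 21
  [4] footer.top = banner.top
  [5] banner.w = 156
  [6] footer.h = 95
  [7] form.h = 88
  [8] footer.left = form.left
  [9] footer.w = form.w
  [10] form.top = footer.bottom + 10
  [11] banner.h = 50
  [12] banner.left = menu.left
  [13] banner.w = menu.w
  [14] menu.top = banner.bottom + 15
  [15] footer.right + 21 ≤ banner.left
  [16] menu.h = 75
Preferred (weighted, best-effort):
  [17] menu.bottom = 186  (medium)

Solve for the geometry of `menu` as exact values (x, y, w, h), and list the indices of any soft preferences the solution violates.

1. menu.x = 119  [banner.left = menu.left]
2. menu.w = 156  [banner.w = menu.w]
3. menu.y = 88  [menu.top = banner.bottom + 15]
4. menu.h = 75  [menu.h = 75]

menu = (x=119, y=88, w=156, h=75)
violated soft preferences: 17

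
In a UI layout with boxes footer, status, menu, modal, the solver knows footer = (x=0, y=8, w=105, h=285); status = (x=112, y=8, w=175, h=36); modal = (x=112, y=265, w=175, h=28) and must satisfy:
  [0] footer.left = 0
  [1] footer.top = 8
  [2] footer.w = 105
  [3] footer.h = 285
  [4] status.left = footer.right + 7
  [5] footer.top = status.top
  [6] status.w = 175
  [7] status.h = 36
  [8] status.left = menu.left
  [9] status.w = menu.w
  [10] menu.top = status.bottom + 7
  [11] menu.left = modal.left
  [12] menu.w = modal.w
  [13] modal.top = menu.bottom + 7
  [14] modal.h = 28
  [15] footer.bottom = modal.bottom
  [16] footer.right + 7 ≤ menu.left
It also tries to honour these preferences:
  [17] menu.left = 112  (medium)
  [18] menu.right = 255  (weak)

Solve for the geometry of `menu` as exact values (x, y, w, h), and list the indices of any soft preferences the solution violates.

menu = (x=112, y=51, w=175, h=207)
violated soft preferences: 18

1. menu.x = 112  [status.left = menu.left]
2. menu.w = 175  [status.w = menu.w]
3. menu.y = 51  [menu.top = status.bottom + 7]
4. menu.h = 207  [modal.top = menu.bottom + 7]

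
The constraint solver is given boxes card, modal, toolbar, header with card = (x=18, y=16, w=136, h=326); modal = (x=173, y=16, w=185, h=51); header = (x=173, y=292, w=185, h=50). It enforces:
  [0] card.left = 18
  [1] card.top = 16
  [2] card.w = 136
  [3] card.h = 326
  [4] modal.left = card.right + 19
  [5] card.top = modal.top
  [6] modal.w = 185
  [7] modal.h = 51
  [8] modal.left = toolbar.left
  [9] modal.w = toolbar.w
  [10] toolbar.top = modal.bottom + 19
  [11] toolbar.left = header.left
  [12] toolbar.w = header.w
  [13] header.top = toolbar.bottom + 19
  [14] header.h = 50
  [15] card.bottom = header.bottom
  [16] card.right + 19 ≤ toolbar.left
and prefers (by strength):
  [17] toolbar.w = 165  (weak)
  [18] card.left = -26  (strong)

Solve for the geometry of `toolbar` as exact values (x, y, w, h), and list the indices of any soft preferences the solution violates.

1. toolbar.x = 173  [modal.left = toolbar.left]
2. toolbar.w = 185  [modal.w = toolbar.w]
3. toolbar.y = 86  [toolbar.top = modal.bottom + 19]
4. toolbar.h = 187  [header.top = toolbar.bottom + 19]

toolbar = (x=173, y=86, w=185, h=187)
violated soft preferences: 17, 18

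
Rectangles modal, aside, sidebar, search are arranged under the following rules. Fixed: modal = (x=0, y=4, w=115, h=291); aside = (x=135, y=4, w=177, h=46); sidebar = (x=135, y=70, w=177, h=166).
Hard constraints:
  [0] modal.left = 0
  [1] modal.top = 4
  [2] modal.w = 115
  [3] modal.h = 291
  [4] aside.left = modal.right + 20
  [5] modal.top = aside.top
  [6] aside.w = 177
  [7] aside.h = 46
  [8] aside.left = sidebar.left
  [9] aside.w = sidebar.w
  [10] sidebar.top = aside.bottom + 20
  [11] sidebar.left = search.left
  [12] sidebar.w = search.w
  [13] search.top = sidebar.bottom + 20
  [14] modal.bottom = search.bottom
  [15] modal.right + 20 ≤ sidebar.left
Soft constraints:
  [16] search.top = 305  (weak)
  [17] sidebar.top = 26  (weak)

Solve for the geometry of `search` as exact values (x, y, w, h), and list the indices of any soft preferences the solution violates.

search = (x=135, y=256, w=177, h=39)
violated soft preferences: 16, 17

1. search.x = 135  [sidebar.left = search.left]
2. search.w = 177  [sidebar.w = search.w]
3. search.y = 256  [search.top = sidebar.bottom + 20]
4. search.h = 39  [modal.bottom = search.bottom]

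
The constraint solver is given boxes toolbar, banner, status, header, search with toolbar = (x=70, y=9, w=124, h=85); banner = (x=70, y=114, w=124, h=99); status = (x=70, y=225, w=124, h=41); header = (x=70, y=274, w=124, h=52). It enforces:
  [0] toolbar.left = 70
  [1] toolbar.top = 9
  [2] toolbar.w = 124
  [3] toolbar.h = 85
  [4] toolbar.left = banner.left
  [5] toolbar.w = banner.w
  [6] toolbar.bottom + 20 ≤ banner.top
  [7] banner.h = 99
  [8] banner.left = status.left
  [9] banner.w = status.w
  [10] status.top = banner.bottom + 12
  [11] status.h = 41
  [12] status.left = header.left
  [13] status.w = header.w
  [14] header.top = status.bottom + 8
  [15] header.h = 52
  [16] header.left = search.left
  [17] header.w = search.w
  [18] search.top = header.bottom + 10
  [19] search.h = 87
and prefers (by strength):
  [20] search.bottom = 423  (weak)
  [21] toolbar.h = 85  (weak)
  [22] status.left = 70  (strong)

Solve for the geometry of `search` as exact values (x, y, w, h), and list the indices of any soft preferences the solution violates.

1. search.x = 70  [header.left = search.left]
2. search.w = 124  [header.w = search.w]
3. search.y = 336  [search.top = header.bottom + 10]
4. search.h = 87  [search.h = 87]

search = (x=70, y=336, w=124, h=87)
violated soft preferences: none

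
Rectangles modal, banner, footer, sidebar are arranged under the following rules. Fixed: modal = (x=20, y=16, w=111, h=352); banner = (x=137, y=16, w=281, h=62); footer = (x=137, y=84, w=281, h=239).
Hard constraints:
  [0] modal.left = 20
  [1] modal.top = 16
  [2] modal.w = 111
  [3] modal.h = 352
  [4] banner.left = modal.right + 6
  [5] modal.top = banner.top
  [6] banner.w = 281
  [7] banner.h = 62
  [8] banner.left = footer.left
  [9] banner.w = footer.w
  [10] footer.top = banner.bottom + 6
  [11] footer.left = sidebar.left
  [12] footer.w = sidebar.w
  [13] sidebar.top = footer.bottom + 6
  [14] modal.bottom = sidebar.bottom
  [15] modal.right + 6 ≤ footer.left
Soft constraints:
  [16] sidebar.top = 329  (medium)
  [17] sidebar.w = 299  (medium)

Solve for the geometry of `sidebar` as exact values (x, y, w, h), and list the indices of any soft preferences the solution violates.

1. sidebar.x = 137  [footer.left = sidebar.left]
2. sidebar.w = 281  [footer.w = sidebar.w]
3. sidebar.y = 329  [sidebar.top = footer.bottom + 6]
4. sidebar.h = 39  [modal.bottom = sidebar.bottom]

sidebar = (x=137, y=329, w=281, h=39)
violated soft preferences: 17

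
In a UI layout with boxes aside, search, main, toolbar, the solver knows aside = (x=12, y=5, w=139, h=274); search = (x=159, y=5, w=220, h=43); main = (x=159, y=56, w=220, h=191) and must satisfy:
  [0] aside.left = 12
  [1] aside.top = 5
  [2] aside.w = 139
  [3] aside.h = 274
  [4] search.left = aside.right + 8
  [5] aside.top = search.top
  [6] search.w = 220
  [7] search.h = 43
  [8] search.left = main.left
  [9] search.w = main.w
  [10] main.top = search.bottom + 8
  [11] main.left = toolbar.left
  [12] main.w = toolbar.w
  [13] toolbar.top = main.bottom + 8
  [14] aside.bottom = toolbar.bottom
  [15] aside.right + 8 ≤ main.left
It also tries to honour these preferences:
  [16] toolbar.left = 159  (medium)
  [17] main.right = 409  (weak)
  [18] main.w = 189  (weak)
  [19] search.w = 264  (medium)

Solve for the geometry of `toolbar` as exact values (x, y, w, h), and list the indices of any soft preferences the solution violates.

1. toolbar.x = 159  [main.left = toolbar.left]
2. toolbar.w = 220  [main.w = toolbar.w]
3. toolbar.y = 255  [toolbar.top = main.bottom + 8]
4. toolbar.h = 24  [aside.bottom = toolbar.bottom]

toolbar = (x=159, y=255, w=220, h=24)
violated soft preferences: 17, 18, 19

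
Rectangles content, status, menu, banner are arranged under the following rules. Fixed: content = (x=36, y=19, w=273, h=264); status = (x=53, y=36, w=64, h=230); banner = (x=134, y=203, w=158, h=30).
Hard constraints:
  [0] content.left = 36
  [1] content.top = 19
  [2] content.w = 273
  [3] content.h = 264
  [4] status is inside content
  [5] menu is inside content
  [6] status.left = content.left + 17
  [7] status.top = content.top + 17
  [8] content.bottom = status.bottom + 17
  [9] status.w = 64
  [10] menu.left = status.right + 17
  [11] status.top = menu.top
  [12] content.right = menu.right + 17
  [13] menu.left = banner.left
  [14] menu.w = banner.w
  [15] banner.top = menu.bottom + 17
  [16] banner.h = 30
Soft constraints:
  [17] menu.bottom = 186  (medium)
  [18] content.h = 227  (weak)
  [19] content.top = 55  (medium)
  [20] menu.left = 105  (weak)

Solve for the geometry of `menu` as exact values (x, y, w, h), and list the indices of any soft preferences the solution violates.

menu = (x=134, y=36, w=158, h=150)
violated soft preferences: 18, 19, 20

1. menu.x = 134  [menu.left = status.right + 17]
2. menu.y = 36  [status.top = menu.top]
3. menu.w = 158  [content.right = menu.right + 17]
4. menu.h = 150  [banner.top = menu.bottom + 17]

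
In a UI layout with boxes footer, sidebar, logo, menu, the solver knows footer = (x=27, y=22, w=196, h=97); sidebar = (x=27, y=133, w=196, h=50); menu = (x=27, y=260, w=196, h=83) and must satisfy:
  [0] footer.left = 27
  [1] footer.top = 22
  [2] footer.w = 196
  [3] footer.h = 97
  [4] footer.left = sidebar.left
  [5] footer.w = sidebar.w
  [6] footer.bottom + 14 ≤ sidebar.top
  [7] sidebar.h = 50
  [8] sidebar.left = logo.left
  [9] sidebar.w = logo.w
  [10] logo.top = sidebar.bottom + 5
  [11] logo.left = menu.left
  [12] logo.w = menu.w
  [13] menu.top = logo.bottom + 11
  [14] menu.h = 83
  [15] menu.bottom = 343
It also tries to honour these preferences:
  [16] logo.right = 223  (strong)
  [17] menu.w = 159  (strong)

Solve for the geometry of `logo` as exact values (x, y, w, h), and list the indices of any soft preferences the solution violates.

1. logo.x = 27  [sidebar.left = logo.left]
2. logo.w = 196  [sidebar.w = logo.w]
3. logo.y = 188  [logo.top = sidebar.bottom + 5]
4. logo.h = 61  [menu.top = logo.bottom + 11]

logo = (x=27, y=188, w=196, h=61)
violated soft preferences: 17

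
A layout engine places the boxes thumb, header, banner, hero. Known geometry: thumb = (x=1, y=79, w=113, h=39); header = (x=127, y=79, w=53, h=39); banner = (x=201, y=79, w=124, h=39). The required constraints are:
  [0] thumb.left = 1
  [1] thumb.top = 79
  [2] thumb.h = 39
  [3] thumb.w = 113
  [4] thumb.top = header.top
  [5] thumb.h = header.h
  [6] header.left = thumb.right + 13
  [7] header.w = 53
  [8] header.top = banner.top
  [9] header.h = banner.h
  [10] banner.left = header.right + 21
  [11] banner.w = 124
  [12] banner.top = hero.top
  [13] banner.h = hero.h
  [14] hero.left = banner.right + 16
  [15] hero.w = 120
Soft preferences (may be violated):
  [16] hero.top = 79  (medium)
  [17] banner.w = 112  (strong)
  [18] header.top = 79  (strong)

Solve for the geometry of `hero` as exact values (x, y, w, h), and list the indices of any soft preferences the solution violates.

hero = (x=341, y=79, w=120, h=39)
violated soft preferences: 17

1. hero.y = 79  [banner.top = hero.top]
2. hero.h = 39  [banner.h = hero.h]
3. hero.x = 341  [hero.left = banner.right + 16]
4. hero.w = 120  [hero.w = 120]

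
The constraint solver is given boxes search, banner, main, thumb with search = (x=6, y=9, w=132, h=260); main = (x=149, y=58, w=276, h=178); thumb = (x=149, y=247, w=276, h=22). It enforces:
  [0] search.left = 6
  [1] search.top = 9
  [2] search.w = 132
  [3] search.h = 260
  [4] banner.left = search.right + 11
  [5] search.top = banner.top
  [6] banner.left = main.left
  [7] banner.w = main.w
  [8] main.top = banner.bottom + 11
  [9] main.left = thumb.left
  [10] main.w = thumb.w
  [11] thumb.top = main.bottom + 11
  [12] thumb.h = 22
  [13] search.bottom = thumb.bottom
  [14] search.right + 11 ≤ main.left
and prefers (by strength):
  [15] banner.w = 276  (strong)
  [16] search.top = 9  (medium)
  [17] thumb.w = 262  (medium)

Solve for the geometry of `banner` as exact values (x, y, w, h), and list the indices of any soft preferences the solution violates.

1. banner.x = 149  [banner.left = search.right + 11]
2. banner.y = 9  [search.top = banner.top]
3. banner.w = 276  [banner.w = main.w]
4. banner.h = 38  [main.top = banner.bottom + 11]

banner = (x=149, y=9, w=276, h=38)
violated soft preferences: 17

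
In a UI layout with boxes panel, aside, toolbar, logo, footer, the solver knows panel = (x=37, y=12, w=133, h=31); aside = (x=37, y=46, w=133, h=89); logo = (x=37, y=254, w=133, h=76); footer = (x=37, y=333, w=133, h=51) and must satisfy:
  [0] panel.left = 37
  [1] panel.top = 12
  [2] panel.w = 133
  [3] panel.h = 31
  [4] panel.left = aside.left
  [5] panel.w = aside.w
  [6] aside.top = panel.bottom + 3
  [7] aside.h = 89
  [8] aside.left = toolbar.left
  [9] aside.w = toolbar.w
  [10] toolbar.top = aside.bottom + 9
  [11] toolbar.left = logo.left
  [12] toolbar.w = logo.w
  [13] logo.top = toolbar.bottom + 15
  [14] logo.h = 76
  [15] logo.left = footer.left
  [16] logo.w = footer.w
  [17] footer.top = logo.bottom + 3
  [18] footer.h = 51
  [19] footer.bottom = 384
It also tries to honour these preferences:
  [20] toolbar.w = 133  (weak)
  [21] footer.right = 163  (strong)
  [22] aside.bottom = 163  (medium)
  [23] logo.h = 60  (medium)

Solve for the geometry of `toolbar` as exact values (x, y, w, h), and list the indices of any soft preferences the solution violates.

toolbar = (x=37, y=144, w=133, h=95)
violated soft preferences: 21, 22, 23

1. toolbar.x = 37  [aside.left = toolbar.left]
2. toolbar.w = 133  [aside.w = toolbar.w]
3. toolbar.y = 144  [toolbar.top = aside.bottom + 9]
4. toolbar.h = 95  [logo.top = toolbar.bottom + 15]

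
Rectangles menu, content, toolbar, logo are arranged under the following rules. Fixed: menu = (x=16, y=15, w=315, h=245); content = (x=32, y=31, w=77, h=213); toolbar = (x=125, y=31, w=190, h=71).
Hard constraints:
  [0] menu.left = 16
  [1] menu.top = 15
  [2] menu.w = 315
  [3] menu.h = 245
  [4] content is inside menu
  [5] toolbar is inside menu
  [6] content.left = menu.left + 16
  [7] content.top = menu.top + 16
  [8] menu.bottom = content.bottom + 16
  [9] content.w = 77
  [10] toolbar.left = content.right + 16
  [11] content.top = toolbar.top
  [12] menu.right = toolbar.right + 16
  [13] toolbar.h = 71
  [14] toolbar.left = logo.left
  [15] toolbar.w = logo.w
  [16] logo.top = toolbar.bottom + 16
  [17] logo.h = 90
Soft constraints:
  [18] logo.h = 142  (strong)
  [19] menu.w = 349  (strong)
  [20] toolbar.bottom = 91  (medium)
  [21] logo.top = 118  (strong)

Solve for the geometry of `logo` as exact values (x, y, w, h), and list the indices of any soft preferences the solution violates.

1. logo.x = 125  [toolbar.left = logo.left]
2. logo.w = 190  [toolbar.w = logo.w]
3. logo.y = 118  [logo.top = toolbar.bottom + 16]
4. logo.h = 90  [logo.h = 90]

logo = (x=125, y=118, w=190, h=90)
violated soft preferences: 18, 19, 20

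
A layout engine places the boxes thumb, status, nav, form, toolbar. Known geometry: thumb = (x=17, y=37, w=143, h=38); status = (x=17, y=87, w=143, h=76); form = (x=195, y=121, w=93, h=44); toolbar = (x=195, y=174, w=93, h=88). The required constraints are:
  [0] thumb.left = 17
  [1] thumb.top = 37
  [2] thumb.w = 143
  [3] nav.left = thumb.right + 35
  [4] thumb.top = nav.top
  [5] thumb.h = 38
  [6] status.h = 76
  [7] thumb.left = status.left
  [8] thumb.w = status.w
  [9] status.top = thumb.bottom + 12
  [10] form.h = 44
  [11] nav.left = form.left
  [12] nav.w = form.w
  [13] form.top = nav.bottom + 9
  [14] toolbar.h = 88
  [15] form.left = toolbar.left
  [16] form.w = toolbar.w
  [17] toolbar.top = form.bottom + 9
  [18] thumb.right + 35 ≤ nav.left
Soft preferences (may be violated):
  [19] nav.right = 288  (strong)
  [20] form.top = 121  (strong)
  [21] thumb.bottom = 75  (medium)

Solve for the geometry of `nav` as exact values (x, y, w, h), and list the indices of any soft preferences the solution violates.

nav = (x=195, y=37, w=93, h=75)
violated soft preferences: none

1. nav.x = 195  [nav.left = thumb.right + 35]
2. nav.y = 37  [thumb.top = nav.top]
3. nav.w = 93  [nav.w = form.w]
4. nav.h = 75  [form.top = nav.bottom + 9]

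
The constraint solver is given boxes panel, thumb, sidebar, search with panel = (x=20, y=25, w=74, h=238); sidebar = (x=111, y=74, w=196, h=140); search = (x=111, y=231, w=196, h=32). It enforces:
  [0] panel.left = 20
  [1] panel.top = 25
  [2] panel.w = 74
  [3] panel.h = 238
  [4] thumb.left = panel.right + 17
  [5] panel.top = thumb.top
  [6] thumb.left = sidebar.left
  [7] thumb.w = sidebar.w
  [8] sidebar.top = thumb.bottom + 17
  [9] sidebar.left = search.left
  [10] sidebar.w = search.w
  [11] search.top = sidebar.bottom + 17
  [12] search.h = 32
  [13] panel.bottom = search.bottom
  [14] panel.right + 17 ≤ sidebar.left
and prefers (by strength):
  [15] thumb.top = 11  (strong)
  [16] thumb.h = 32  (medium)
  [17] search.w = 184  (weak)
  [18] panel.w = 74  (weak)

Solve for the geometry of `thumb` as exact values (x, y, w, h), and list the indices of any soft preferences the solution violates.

thumb = (x=111, y=25, w=196, h=32)
violated soft preferences: 15, 17

1. thumb.x = 111  [thumb.left = panel.right + 17]
2. thumb.y = 25  [panel.top = thumb.top]
3. thumb.w = 196  [thumb.w = sidebar.w]
4. thumb.h = 32  [sidebar.top = thumb.bottom + 17]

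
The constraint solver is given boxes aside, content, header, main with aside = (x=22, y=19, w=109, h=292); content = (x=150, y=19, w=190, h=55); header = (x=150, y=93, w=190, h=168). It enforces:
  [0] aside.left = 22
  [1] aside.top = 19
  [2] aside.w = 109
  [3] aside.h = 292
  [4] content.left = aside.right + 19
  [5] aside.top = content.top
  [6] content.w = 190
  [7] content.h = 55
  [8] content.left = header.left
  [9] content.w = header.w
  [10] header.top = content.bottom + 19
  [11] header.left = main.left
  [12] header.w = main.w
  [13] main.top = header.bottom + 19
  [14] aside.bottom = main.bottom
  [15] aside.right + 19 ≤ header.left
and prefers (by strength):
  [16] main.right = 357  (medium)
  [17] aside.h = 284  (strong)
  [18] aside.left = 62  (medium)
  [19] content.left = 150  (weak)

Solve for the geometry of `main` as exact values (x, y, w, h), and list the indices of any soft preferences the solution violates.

1. main.x = 150  [header.left = main.left]
2. main.w = 190  [header.w = main.w]
3. main.y = 280  [main.top = header.bottom + 19]
4. main.h = 31  [aside.bottom = main.bottom]

main = (x=150, y=280, w=190, h=31)
violated soft preferences: 16, 17, 18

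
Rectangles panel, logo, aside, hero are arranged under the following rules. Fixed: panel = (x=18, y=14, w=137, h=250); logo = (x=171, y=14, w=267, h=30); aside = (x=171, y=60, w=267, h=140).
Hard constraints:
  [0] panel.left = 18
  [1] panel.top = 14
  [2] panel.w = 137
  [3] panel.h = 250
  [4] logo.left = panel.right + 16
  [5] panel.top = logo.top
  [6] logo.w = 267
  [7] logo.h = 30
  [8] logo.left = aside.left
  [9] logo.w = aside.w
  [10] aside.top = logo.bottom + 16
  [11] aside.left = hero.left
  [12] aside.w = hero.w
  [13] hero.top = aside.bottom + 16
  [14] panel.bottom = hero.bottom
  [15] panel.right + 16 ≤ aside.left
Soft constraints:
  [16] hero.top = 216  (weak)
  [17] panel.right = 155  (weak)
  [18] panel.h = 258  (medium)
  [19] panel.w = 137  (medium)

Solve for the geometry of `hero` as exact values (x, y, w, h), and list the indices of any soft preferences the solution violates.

hero = (x=171, y=216, w=267, h=48)
violated soft preferences: 18

1. hero.x = 171  [aside.left = hero.left]
2. hero.w = 267  [aside.w = hero.w]
3. hero.y = 216  [hero.top = aside.bottom + 16]
4. hero.h = 48  [panel.bottom = hero.bottom]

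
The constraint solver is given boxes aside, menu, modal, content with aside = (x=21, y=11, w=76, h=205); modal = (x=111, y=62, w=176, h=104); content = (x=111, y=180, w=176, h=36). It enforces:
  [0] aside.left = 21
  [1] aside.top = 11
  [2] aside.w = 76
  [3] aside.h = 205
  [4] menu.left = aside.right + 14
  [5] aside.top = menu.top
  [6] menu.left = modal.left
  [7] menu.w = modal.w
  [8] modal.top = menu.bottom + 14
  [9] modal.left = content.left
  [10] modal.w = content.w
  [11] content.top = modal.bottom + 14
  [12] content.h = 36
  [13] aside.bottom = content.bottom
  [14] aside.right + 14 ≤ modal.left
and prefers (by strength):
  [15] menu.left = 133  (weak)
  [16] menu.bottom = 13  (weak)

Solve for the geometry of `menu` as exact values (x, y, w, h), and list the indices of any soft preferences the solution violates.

1. menu.x = 111  [menu.left = aside.right + 14]
2. menu.y = 11  [aside.top = menu.top]
3. menu.w = 176  [menu.w = modal.w]
4. menu.h = 37  [modal.top = menu.bottom + 14]

menu = (x=111, y=11, w=176, h=37)
violated soft preferences: 15, 16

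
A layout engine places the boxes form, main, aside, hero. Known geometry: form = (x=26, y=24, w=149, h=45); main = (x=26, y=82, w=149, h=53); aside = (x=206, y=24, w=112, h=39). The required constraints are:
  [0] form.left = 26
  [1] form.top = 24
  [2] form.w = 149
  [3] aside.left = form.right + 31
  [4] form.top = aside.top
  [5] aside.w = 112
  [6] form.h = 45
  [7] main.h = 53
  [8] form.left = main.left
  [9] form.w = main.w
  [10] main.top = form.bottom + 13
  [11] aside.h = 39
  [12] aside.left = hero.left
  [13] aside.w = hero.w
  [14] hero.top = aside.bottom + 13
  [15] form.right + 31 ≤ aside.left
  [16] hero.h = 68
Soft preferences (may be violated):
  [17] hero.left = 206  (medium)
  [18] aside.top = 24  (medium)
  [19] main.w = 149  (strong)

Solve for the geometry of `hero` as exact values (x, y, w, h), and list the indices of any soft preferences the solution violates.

hero = (x=206, y=76, w=112, h=68)
violated soft preferences: none

1. hero.x = 206  [aside.left = hero.left]
2. hero.w = 112  [aside.w = hero.w]
3. hero.y = 76  [hero.top = aside.bottom + 13]
4. hero.h = 68  [hero.h = 68]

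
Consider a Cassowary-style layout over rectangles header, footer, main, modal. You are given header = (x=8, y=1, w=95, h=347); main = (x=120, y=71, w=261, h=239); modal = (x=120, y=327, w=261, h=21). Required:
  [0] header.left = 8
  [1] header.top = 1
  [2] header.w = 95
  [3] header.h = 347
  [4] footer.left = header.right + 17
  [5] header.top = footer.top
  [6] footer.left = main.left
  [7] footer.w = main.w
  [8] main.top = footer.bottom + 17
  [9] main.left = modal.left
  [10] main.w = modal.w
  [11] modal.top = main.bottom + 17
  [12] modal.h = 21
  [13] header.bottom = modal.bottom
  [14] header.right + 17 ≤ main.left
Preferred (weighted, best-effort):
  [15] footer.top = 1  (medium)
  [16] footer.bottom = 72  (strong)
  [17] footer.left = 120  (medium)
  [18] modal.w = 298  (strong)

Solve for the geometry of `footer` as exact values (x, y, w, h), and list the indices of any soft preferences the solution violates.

1. footer.x = 120  [footer.left = header.right + 17]
2. footer.y = 1  [header.top = footer.top]
3. footer.w = 261  [footer.w = main.w]
4. footer.h = 53  [main.top = footer.bottom + 17]

footer = (x=120, y=1, w=261, h=53)
violated soft preferences: 16, 18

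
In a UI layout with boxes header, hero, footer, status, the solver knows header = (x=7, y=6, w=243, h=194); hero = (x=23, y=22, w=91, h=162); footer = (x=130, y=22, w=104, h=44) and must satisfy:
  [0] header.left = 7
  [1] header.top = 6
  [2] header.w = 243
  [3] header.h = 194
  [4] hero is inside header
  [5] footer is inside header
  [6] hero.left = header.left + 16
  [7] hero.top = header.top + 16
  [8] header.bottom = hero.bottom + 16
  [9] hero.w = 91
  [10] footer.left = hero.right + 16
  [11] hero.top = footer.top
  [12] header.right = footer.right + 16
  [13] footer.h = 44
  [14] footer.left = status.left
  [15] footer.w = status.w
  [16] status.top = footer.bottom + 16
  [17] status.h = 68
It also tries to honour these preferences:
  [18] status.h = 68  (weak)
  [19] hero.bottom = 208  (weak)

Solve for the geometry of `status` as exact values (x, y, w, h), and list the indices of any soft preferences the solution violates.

status = (x=130, y=82, w=104, h=68)
violated soft preferences: 19

1. status.x = 130  [footer.left = status.left]
2. status.w = 104  [footer.w = status.w]
3. status.y = 82  [status.top = footer.bottom + 16]
4. status.h = 68  [status.h = 68]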